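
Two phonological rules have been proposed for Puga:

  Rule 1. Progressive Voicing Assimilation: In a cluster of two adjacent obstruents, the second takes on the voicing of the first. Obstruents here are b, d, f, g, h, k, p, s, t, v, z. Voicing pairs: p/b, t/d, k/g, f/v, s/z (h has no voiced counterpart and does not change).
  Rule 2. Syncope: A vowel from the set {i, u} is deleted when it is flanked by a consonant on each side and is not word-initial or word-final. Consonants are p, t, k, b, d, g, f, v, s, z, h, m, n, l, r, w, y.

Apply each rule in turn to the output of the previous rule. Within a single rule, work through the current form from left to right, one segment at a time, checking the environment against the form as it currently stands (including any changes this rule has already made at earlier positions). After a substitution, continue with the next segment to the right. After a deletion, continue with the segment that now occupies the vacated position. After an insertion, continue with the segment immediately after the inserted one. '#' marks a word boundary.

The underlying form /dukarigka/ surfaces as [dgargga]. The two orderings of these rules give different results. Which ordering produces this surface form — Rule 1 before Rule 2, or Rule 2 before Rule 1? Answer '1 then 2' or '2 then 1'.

Order 1 then 2:
  1 Progressive Voicing Assimilation: [dukarigka] → [dukarigga]
  2 Syncope: [dukarigga] → [dkargga]
  result: [dkargga]
Order 2 then 1:
  2 Syncope: [dukarigka] → [dkargka]
  1 Progressive Voicing Assimilation: [dkargka] → [dgargga]
  result: [dgargga]

2 then 1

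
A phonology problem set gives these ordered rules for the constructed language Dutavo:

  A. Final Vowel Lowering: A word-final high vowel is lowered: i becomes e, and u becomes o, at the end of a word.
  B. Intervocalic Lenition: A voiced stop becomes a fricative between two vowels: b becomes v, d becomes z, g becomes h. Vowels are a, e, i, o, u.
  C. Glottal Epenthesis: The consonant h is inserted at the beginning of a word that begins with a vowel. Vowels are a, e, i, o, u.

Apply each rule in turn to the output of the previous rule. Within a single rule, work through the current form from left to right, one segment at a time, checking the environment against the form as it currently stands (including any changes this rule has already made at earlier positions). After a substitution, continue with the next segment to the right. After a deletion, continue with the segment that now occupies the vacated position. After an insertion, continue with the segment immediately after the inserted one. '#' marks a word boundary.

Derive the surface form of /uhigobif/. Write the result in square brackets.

A Final Vowel Lowering: no change — [uhigobif]
B Intervocalic Lenition: [uhigobif] → [uhihovif]
C Glottal Epenthesis: [uhihovif] → [huhihovif]

[huhihovif]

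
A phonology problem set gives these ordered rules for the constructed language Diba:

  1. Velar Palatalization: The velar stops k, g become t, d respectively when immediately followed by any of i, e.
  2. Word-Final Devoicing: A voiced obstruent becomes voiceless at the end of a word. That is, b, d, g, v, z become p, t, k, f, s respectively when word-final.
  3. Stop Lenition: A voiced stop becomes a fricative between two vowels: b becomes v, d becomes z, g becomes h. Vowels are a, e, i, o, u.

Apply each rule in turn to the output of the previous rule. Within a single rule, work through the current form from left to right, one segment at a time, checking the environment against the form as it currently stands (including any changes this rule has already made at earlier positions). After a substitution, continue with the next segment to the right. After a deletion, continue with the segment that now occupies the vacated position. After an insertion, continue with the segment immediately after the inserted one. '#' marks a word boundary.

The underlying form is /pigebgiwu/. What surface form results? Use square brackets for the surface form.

[pizebdiwu]

1 Velar Palatalization: [pigebgiwu] → [pidebdiwu]
2 Word-Final Devoicing: no change — [pidebdiwu]
3 Stop Lenition: [pidebdiwu] → [pizebdiwu]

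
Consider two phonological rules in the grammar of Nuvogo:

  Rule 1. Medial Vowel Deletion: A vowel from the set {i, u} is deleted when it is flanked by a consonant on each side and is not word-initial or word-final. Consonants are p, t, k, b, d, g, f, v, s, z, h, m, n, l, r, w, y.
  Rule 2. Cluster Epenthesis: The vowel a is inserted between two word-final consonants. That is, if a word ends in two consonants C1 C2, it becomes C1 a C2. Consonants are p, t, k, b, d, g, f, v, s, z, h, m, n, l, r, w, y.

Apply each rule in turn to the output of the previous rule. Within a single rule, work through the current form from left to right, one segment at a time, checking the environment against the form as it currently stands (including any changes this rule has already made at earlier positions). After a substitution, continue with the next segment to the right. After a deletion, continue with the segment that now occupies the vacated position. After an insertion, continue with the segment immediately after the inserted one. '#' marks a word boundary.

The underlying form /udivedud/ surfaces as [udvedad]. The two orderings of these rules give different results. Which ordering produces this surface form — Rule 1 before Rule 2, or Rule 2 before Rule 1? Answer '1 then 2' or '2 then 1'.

1 then 2

Order 1 then 2:
  1 Medial Vowel Deletion: [udivedud] → [udvedd]
  2 Cluster Epenthesis: [udvedd] → [udvedad]
  result: [udvedad]
Order 2 then 1:
  2 Cluster Epenthesis: no change — [udivedud]
  1 Medial Vowel Deletion: [udivedud] → [udvedd]
  result: [udvedd]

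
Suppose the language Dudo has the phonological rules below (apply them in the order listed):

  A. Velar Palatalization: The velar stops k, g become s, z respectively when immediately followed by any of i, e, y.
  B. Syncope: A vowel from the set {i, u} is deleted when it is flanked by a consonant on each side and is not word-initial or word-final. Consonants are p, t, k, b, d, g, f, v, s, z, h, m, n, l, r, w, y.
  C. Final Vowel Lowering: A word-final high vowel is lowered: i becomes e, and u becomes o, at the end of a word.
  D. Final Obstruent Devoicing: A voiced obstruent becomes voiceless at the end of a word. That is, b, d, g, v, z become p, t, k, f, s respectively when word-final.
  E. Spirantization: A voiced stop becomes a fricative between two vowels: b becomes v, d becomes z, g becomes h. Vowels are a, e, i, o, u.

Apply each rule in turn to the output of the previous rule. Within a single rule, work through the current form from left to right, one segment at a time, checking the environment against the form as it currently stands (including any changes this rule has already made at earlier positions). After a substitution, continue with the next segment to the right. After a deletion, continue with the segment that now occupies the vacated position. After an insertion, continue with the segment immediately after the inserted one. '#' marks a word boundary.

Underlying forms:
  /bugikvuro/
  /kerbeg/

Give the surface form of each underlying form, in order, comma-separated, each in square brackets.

/bugikvuro/:
  A Velar Palatalization: [bugikvuro] → [buzikvuro]
  B Syncope: [buzikvuro] → [bzkvro]
  C Final Vowel Lowering: no change — [bzkvro]
  D Final Obstruent Devoicing: no change — [bzkvro]
  E Spirantization: no change — [bzkvro]
/kerbeg/:
  A Velar Palatalization: [kerbeg] → [serbeg]
  B Syncope: no change — [serbeg]
  C Final Vowel Lowering: no change — [serbeg]
  D Final Obstruent Devoicing: [serbeg] → [serbek]
  E Spirantization: no change — [serbek]

[bzkvro], [serbek]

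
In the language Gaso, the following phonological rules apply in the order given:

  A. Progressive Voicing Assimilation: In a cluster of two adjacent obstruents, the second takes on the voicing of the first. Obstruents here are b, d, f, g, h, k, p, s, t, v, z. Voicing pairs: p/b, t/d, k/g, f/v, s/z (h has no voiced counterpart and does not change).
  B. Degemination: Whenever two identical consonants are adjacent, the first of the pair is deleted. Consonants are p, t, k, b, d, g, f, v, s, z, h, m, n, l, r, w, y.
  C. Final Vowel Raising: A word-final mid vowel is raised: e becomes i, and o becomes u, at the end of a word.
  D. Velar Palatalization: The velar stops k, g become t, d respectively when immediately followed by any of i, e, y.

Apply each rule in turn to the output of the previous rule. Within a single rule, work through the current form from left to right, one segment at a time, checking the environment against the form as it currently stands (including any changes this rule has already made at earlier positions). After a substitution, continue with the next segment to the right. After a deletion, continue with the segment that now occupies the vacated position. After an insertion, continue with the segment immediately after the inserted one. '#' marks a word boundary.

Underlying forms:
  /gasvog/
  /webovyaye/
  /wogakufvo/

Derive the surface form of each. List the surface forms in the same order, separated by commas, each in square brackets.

/gasvog/:
  A Progressive Voicing Assimilation: [gasvog] → [gasfog]
  B Degemination: no change — [gasfog]
  C Final Vowel Raising: no change — [gasfog]
  D Velar Palatalization: no change — [gasfog]
/webovyaye/:
  A Progressive Voicing Assimilation: no change — [webovyaye]
  B Degemination: no change — [webovyaye]
  C Final Vowel Raising: [webovyaye] → [webovyayi]
  D Velar Palatalization: no change — [webovyayi]
/wogakufvo/:
  A Progressive Voicing Assimilation: [wogakufvo] → [wogakuffo]
  B Degemination: [wogakuffo] → [wogakufo]
  C Final Vowel Raising: [wogakufo] → [wogakufu]
  D Velar Palatalization: no change — [wogakufu]

[gasfog], [webovyayi], [wogakufu]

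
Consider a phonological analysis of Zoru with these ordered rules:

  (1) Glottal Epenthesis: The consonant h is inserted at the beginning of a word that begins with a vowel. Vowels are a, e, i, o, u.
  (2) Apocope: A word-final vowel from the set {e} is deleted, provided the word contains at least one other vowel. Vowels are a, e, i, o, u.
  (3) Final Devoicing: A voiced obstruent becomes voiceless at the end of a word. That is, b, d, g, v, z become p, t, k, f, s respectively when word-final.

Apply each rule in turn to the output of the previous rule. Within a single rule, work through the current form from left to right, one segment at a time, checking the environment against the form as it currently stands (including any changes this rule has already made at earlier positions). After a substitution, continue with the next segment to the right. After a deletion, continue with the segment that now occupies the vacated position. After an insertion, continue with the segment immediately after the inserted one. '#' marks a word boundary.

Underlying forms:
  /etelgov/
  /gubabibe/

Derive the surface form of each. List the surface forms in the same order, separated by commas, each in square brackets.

[hetelgof], [gubabip]

/etelgov/:
  (1) Glottal Epenthesis: [etelgov] → [hetelgov]
  (2) Apocope: no change — [hetelgov]
  (3) Final Devoicing: [hetelgov] → [hetelgof]
/gubabibe/:
  (1) Glottal Epenthesis: no change — [gubabibe]
  (2) Apocope: [gubabibe] → [gubabib]
  (3) Final Devoicing: [gubabib] → [gubabip]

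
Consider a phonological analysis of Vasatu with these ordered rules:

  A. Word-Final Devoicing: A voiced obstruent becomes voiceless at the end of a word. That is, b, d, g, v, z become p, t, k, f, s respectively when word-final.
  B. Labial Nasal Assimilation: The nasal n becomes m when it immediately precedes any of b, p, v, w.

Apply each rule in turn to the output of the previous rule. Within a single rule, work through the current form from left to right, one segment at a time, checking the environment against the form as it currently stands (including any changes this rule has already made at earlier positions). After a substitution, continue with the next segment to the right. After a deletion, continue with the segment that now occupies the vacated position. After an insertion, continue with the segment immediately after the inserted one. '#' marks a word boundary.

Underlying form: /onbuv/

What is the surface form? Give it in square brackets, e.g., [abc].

[ombuf]

A Word-Final Devoicing: [onbuv] → [onbuf]
B Labial Nasal Assimilation: [onbuf] → [ombuf]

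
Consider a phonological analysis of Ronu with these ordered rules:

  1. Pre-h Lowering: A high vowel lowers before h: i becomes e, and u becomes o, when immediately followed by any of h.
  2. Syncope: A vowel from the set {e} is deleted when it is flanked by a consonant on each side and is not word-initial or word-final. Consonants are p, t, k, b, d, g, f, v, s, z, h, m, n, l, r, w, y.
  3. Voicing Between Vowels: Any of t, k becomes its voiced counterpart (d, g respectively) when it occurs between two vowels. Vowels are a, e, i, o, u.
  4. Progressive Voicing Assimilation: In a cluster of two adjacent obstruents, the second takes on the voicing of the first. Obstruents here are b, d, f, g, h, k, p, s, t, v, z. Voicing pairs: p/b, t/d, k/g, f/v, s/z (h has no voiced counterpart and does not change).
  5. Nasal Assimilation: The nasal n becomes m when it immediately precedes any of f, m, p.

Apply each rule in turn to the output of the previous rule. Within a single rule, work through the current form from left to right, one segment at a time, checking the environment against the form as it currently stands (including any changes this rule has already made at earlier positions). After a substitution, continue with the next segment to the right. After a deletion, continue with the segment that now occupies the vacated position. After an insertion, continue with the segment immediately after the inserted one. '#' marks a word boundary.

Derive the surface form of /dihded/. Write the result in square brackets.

[dhtt]

1 Pre-h Lowering: [dihded] → [dehded]
2 Syncope: [dehded] → [dhdd]
3 Voicing Between Vowels: no change — [dhdd]
4 Progressive Voicing Assimilation: [dhdd] → [dhtt]
5 Nasal Assimilation: no change — [dhtt]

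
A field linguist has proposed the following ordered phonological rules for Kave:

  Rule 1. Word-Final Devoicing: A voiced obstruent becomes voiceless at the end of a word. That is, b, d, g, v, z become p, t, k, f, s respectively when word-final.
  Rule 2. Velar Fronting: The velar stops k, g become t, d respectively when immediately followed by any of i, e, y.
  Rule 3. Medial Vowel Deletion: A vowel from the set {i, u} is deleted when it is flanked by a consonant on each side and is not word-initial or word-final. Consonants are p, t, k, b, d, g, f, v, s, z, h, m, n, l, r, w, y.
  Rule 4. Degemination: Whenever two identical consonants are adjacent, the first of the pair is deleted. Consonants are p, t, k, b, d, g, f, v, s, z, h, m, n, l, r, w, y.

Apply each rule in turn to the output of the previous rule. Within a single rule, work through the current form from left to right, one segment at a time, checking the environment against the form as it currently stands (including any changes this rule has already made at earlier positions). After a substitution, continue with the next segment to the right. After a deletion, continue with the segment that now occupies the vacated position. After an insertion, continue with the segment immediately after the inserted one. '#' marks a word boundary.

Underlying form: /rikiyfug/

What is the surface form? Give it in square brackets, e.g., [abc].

Rule 1 Word-Final Devoicing: [rikiyfug] → [rikiyfuk]
Rule 2 Velar Fronting: [rikiyfuk] → [ritiyfuk]
Rule 3 Medial Vowel Deletion: [ritiyfuk] → [rtyfk]
Rule 4 Degemination: no change — [rtyfk]

[rtyfk]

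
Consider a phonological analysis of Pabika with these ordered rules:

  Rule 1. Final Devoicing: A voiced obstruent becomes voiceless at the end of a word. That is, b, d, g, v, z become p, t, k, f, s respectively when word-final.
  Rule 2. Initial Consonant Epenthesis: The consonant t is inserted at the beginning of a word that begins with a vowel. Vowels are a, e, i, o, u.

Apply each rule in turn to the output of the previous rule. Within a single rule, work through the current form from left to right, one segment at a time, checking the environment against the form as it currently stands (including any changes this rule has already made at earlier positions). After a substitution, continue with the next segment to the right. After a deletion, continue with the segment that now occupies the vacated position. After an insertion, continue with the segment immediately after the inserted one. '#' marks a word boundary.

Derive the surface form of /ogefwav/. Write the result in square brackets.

[togefwaf]

Rule 1 Final Devoicing: [ogefwav] → [ogefwaf]
Rule 2 Initial Consonant Epenthesis: [ogefwaf] → [togefwaf]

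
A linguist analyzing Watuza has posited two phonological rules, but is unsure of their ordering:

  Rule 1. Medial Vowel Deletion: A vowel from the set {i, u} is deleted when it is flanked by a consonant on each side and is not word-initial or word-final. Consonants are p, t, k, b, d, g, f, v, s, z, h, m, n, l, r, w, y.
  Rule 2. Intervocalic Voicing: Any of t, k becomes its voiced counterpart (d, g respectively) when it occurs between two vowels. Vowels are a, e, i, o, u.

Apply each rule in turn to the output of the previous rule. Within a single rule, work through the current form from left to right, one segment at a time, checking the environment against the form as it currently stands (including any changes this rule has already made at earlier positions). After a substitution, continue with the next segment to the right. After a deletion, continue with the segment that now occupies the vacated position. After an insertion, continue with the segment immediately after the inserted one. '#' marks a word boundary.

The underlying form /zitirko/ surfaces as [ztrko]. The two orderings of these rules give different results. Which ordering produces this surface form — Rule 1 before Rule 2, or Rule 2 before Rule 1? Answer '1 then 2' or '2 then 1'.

Order 1 then 2:
  1 Medial Vowel Deletion: [zitirko] → [ztrko]
  2 Intervocalic Voicing: no change — [ztrko]
  result: [ztrko]
Order 2 then 1:
  2 Intervocalic Voicing: [zitirko] → [zidirko]
  1 Medial Vowel Deletion: [zidirko] → [zdrko]
  result: [zdrko]

1 then 2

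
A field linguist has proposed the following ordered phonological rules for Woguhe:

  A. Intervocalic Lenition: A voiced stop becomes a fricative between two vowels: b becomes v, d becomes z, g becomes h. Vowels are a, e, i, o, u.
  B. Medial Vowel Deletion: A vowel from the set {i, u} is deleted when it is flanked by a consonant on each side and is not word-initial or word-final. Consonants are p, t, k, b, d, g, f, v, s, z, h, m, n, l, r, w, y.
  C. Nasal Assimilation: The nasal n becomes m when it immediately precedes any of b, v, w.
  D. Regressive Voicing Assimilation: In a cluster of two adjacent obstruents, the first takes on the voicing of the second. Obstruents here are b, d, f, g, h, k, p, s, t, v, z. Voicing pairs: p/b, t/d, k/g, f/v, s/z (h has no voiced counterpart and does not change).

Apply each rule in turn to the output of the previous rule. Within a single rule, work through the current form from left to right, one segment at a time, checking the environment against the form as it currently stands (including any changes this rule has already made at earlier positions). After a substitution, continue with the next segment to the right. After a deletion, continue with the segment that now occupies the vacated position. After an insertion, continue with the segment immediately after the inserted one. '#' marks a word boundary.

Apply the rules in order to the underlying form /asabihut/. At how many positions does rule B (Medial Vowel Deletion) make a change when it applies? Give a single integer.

2

A Intervocalic Lenition: [asabihut] → [asavihut]
B Medial Vowel Deletion: [asavihut] → [asavht]
C Nasal Assimilation: no change — [asavht]
D Regressive Voicing Assimilation: [asavht] → [asafht]
Rule B changed 2 position(s).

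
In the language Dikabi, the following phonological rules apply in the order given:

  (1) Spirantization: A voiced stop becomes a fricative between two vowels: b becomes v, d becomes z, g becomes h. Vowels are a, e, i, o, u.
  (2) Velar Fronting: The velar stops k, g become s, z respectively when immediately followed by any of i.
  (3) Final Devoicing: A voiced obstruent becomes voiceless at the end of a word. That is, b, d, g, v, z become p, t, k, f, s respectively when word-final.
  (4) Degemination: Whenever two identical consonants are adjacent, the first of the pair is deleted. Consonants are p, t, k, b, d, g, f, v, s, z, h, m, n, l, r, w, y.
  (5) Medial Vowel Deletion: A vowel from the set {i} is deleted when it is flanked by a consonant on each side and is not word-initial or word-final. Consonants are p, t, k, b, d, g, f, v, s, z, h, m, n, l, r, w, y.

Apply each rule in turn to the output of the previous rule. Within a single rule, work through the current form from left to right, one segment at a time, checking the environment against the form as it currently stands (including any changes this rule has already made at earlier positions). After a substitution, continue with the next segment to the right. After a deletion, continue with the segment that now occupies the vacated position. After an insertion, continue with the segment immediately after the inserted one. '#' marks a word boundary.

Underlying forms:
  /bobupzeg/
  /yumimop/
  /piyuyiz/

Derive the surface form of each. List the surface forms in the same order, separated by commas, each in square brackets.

/bobupzeg/:
  (1) Spirantization: [bobupzeg] → [bovupzeg]
  (2) Velar Fronting: no change — [bovupzeg]
  (3) Final Devoicing: [bovupzeg] → [bovupzek]
  (4) Degemination: no change — [bovupzek]
  (5) Medial Vowel Deletion: no change — [bovupzek]
/yumimop/:
  (1) Spirantization: no change — [yumimop]
  (2) Velar Fronting: no change — [yumimop]
  (3) Final Devoicing: no change — [yumimop]
  (4) Degemination: no change — [yumimop]
  (5) Medial Vowel Deletion: [yumimop] → [yummop]
/piyuyiz/:
  (1) Spirantization: no change — [piyuyiz]
  (2) Velar Fronting: no change — [piyuyiz]
  (3) Final Devoicing: [piyuyiz] → [piyuyis]
  (4) Degemination: no change — [piyuyis]
  (5) Medial Vowel Deletion: [piyuyis] → [pyuys]

[bovupzek], [yummop], [pyuys]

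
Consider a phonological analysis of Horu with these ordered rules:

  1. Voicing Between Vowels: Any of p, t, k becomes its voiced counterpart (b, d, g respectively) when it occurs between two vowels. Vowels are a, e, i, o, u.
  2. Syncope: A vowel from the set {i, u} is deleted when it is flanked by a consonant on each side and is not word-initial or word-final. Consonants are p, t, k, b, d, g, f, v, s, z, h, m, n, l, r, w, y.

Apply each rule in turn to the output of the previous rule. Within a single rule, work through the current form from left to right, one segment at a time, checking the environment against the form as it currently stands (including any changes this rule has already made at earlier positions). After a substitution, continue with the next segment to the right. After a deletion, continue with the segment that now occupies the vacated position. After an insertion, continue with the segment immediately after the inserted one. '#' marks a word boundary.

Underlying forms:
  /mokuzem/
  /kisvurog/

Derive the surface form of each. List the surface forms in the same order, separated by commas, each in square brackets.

/mokuzem/:
  1 Voicing Between Vowels: [mokuzem] → [moguzem]
  2 Syncope: [moguzem] → [mogzem]
/kisvurog/:
  1 Voicing Between Vowels: no change — [kisvurog]
  2 Syncope: [kisvurog] → [ksvrog]

[mogzem], [ksvrog]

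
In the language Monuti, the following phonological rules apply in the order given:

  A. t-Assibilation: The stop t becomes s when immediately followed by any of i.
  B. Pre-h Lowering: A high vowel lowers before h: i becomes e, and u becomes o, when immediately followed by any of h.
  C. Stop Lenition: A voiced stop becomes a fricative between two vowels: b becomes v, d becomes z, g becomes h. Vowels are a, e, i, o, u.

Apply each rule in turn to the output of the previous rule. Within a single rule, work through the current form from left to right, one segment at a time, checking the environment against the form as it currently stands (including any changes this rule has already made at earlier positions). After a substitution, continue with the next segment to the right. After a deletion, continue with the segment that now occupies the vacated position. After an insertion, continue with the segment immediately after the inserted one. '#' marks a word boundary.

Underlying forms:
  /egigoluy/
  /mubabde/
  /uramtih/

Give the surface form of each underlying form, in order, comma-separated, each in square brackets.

/egigoluy/:
  A t-Assibilation: no change — [egigoluy]
  B Pre-h Lowering: no change — [egigoluy]
  C Stop Lenition: [egigoluy] → [ehiholuy]
/mubabde/:
  A t-Assibilation: no change — [mubabde]
  B Pre-h Lowering: no change — [mubabde]
  C Stop Lenition: [mubabde] → [muvabde]
/uramtih/:
  A t-Assibilation: [uramtih] → [uramsih]
  B Pre-h Lowering: [uramsih] → [uramseh]
  C Stop Lenition: no change — [uramseh]

[ehiholuy], [muvabde], [uramseh]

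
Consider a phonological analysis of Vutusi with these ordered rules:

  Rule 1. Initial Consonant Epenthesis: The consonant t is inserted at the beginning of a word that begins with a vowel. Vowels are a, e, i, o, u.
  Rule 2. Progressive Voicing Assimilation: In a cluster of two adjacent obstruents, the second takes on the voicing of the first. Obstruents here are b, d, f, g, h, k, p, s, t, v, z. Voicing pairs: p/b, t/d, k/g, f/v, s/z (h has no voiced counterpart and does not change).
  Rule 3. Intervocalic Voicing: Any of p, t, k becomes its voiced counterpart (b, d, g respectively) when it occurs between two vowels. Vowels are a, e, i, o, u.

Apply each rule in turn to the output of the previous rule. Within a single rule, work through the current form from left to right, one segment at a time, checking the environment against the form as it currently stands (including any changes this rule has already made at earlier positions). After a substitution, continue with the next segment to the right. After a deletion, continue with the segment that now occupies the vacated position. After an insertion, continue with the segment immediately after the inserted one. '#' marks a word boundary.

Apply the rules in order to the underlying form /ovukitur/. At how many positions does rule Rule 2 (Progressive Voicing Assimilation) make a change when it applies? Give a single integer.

Rule 1 Initial Consonant Epenthesis: [ovukitur] → [tovukitur]
Rule 2 Progressive Voicing Assimilation: no change — [tovukitur]
Rule 3 Intervocalic Voicing: [tovukitur] → [tovugidur]
Rule Rule 2 changed 0 position(s).

0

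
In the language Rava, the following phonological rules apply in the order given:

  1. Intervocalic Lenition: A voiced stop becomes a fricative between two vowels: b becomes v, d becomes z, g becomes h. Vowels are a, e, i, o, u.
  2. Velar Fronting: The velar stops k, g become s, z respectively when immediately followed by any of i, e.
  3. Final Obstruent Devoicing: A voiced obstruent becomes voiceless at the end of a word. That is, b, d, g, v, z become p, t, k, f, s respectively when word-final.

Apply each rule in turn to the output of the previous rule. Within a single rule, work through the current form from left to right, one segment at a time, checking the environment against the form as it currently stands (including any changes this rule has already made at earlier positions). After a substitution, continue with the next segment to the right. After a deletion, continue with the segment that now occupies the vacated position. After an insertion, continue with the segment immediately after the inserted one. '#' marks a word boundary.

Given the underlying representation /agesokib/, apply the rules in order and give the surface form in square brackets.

[ahesosip]

1 Intervocalic Lenition: [agesokib] → [ahesokib]
2 Velar Fronting: [ahesokib] → [ahesosib]
3 Final Obstruent Devoicing: [ahesosib] → [ahesosip]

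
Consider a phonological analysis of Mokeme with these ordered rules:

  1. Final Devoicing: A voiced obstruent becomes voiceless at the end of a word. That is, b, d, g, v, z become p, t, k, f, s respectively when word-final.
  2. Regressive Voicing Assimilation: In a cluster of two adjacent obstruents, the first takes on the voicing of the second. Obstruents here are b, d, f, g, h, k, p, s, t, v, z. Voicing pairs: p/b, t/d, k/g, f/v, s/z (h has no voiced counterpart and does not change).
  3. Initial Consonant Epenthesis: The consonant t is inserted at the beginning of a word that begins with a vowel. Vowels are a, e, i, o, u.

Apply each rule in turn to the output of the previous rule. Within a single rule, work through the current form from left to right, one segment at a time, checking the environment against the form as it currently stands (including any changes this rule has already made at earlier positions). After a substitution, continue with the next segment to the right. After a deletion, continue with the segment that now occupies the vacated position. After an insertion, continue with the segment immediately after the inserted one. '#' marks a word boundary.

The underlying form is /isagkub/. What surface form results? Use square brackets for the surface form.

[tisakkup]

1 Final Devoicing: [isagkub] → [isagkup]
2 Regressive Voicing Assimilation: [isagkup] → [isakkup]
3 Initial Consonant Epenthesis: [isakkup] → [tisakkup]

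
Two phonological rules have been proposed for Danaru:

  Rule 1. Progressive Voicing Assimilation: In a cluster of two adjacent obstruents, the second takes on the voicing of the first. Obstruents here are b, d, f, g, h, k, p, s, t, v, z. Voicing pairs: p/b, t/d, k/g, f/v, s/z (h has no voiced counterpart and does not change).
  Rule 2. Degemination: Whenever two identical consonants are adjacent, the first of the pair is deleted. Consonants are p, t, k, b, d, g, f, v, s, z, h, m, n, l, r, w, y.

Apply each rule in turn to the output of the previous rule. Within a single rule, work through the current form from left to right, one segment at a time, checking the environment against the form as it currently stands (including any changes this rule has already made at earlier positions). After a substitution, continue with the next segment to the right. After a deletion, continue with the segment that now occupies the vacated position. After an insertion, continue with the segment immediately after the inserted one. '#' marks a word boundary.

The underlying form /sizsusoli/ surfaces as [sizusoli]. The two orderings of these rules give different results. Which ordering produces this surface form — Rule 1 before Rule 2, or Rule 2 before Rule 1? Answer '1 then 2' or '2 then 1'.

Order 1 then 2:
  1 Progressive Voicing Assimilation: [sizsusoli] → [sizzusoli]
  2 Degemination: [sizzusoli] → [sizusoli]
  result: [sizusoli]
Order 2 then 1:
  2 Degemination: no change — [sizsusoli]
  1 Progressive Voicing Assimilation: [sizsusoli] → [sizzusoli]
  result: [sizzusoli]

1 then 2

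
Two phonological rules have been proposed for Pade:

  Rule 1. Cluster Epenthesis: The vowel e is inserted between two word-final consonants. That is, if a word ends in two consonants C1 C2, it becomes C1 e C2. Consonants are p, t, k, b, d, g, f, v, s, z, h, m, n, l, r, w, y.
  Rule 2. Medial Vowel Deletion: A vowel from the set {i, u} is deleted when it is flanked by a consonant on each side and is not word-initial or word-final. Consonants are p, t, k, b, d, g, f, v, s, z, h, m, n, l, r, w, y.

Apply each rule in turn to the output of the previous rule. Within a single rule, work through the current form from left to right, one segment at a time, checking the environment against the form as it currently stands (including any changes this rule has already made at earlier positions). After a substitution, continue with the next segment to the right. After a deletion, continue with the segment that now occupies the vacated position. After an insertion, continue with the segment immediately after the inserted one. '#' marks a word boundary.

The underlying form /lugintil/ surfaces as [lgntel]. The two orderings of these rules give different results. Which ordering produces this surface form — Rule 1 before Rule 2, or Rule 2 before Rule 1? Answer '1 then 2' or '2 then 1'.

2 then 1

Order 1 then 2:
  1 Cluster Epenthesis: no change — [lugintil]
  2 Medial Vowel Deletion: [lugintil] → [lgntl]
  result: [lgntl]
Order 2 then 1:
  2 Medial Vowel Deletion: [lugintil] → [lgntl]
  1 Cluster Epenthesis: [lgntl] → [lgntel]
  result: [lgntel]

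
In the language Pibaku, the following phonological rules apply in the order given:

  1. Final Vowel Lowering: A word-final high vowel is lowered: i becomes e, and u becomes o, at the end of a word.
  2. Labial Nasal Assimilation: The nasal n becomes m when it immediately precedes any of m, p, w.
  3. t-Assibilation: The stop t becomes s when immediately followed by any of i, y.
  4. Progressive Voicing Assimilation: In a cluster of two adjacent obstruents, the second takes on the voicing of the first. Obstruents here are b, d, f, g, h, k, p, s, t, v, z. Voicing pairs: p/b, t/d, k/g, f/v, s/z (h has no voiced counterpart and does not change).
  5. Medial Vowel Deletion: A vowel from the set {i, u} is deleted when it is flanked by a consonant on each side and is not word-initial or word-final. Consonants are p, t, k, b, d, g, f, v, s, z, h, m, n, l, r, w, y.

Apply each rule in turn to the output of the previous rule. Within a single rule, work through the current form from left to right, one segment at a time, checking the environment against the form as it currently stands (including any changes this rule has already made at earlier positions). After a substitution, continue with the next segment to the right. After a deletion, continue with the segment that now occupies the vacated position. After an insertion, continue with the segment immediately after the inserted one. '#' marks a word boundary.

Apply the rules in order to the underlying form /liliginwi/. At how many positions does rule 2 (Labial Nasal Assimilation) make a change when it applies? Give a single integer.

1 Final Vowel Lowering: [liliginwi] → [liliginwe]
2 Labial Nasal Assimilation: [liliginwe] → [liligimwe]
3 t-Assibilation: no change — [liligimwe]
4 Progressive Voicing Assimilation: no change — [liligimwe]
5 Medial Vowel Deletion: [liligimwe] → [llgmwe]
Rule 2 changed 1 position(s).

1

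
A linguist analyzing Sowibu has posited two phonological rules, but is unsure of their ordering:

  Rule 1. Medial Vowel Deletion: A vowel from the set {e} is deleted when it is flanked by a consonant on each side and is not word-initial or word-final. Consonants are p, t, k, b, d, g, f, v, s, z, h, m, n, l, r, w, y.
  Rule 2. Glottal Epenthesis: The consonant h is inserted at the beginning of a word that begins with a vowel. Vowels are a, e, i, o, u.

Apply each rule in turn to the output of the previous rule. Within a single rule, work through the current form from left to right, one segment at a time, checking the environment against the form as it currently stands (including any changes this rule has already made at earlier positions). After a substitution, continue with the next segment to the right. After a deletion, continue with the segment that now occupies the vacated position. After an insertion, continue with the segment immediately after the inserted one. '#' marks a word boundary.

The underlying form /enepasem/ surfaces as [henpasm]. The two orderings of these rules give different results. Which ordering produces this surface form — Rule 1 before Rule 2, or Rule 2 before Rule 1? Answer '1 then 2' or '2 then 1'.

Order 1 then 2:
  1 Medial Vowel Deletion: [enepasem] → [enpasm]
  2 Glottal Epenthesis: [enpasm] → [henpasm]
  result: [henpasm]
Order 2 then 1:
  2 Glottal Epenthesis: [enepasem] → [henepasem]
  1 Medial Vowel Deletion: [henepasem] → [hnpasm]
  result: [hnpasm]

1 then 2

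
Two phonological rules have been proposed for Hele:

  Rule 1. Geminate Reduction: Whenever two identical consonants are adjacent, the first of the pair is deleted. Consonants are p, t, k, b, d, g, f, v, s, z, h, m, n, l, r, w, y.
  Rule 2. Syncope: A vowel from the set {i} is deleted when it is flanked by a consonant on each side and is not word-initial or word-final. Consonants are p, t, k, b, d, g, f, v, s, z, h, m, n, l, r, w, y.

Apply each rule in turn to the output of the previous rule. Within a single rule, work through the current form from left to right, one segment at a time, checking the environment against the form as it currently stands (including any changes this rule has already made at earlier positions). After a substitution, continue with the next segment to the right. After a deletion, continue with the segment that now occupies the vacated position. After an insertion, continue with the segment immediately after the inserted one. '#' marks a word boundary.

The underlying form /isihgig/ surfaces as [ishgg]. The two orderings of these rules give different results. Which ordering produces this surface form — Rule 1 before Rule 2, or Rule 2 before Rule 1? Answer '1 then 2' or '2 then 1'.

1 then 2

Order 1 then 2:
  1 Geminate Reduction: no change — [isihgig]
  2 Syncope: [isihgig] → [ishgg]
  result: [ishgg]
Order 2 then 1:
  2 Syncope: [isihgig] → [ishgg]
  1 Geminate Reduction: [ishgg] → [ishg]
  result: [ishg]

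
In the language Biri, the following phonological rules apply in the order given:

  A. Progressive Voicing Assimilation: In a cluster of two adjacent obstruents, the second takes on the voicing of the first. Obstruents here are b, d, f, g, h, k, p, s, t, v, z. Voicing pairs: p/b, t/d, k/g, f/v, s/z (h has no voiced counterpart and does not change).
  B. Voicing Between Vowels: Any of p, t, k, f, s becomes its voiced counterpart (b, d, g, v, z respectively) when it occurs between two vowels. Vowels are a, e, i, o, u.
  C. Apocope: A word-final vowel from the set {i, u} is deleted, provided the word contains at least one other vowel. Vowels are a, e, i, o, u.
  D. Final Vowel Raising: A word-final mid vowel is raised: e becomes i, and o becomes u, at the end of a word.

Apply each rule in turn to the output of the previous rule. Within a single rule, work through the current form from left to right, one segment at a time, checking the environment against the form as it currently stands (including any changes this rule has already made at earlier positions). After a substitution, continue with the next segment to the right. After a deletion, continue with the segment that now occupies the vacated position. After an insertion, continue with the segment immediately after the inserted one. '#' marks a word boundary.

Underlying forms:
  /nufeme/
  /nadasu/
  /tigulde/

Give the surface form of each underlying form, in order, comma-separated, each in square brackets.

[nuvemi], [nadaz], [tiguldi]

/nufeme/:
  A Progressive Voicing Assimilation: no change — [nufeme]
  B Voicing Between Vowels: [nufeme] → [nuveme]
  C Apocope: no change — [nuveme]
  D Final Vowel Raising: [nuveme] → [nuvemi]
/nadasu/:
  A Progressive Voicing Assimilation: no change — [nadasu]
  B Voicing Between Vowels: [nadasu] → [nadazu]
  C Apocope: [nadazu] → [nadaz]
  D Final Vowel Raising: no change — [nadaz]
/tigulde/:
  A Progressive Voicing Assimilation: no change — [tigulde]
  B Voicing Between Vowels: no change — [tigulde]
  C Apocope: no change — [tigulde]
  D Final Vowel Raising: [tigulde] → [tiguldi]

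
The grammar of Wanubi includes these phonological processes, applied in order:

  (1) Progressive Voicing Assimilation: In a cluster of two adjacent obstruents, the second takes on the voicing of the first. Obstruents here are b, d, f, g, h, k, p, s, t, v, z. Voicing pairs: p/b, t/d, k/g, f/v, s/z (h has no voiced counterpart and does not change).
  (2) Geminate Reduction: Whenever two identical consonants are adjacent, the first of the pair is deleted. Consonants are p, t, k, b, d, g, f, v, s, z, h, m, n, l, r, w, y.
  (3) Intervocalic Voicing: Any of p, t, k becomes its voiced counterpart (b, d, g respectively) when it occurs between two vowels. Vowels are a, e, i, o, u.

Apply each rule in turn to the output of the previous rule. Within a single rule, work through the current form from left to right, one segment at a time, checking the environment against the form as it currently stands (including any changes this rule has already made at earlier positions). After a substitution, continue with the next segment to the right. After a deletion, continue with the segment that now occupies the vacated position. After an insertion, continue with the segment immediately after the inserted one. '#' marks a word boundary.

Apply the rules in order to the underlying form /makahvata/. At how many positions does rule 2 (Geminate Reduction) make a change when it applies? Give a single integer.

(1) Progressive Voicing Assimilation: [makahvata] → [makahfata]
(2) Geminate Reduction: no change — [makahfata]
(3) Intervocalic Voicing: [makahfata] → [magahfada]
Rule 2 changed 0 position(s).

0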